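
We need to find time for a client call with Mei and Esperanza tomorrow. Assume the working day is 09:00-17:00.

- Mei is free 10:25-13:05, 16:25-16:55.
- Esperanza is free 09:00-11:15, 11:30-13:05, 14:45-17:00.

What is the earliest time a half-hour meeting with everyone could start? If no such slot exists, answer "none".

10:25

Mei ∩ Esperanza: 10:25-11:15, 11:30-13:05, 16:25-16:55.
The first common window of at least 30 minutes is 10:25-11:15, so the earliest start is 10:25.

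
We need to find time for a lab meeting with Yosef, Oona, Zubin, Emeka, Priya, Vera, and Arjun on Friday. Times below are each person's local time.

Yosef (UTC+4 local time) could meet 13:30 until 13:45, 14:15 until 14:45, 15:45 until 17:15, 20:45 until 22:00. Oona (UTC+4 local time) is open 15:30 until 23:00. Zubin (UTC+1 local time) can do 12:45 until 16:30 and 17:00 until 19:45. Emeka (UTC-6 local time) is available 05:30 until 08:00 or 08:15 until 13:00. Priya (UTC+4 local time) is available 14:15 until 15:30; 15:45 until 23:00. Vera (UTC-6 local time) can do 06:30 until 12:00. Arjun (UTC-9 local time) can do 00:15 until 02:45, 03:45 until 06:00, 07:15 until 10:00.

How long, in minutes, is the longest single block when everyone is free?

Yosef in UTC: 09:30-09:45, 10:15-10:45, 11:45-13:15, 16:45-18:00 (subtract 4h to convert from UTC+4).
Oona in UTC: 11:30-19:00 (subtract 4h to convert from UTC+4).
Zubin in UTC: 11:45-15:30, 16:00-18:45 (subtract 1h to convert from UTC+1).
Emeka in UTC: 11:30-14:00, 14:15-19:00 (add 6h to convert from UTC-6).
Priya in UTC: 10:15-11:30, 11:45-19:00 (subtract 4h to convert from UTC+4).
Vera in UTC: 12:30-18:00 (add 6h to convert from UTC-6).
Arjun in UTC: 09:15-11:45, 12:45-15:00, 16:15-19:00 (add 9h to convert from UTC-9).
Yosef ∩ Oona: 11:45-13:15, 16:45-18:00.
Yosef ∩ Oona ∩ Zubin: 11:45-13:15, 16:45-18:00.
Yosef ∩ Oona ∩ Zubin ∩ Emeka: 11:45-13:15, 16:45-18:00.
Yosef ∩ Oona ∩ Zubin ∩ Emeka ∩ Priya: 11:45-13:15, 16:45-18:00.
Yosef ∩ Oona ∩ Zubin ∩ Emeka ∩ Priya ∩ Vera: 12:30-13:15, 16:45-18:00.
Yosef ∩ Oona ∩ Zubin ∩ Emeka ∩ Priya ∩ Vera ∩ Arjun: 12:45-13:15, 16:45-18:00.
Those are the intersection windows.
The longest is 16:45-18:00 at 75 minutes.

75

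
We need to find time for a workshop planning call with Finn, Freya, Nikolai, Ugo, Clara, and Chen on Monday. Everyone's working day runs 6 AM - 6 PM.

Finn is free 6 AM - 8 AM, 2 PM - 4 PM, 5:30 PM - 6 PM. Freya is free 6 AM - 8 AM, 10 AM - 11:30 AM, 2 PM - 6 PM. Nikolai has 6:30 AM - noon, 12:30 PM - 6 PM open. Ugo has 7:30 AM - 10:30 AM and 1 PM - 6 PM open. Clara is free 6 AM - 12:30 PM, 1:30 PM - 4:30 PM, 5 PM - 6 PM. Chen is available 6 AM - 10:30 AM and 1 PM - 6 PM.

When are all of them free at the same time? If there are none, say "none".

Finn ∩ Freya: 06:00-08:00, 14:00-16:00, 17:30-18:00.
Finn ∩ Freya ∩ Nikolai: 06:30-08:00, 14:00-16:00, 17:30-18:00.
Finn ∩ Freya ∩ Nikolai ∩ Ugo: 07:30-08:00, 14:00-16:00, 17:30-18:00.
Finn ∩ Freya ∩ Nikolai ∩ Ugo ∩ Clara: 07:30-08:00, 14:00-16:00, 17:30-18:00.
Finn ∩ Freya ∩ Nikolai ∩ Ugo ∩ Clara ∩ Chen: 07:30-08:00, 14:00-16:00, 17:30-18:00.
Those are the intersection windows.

07:30-08:00, 14:00-16:00, 17:30-18:00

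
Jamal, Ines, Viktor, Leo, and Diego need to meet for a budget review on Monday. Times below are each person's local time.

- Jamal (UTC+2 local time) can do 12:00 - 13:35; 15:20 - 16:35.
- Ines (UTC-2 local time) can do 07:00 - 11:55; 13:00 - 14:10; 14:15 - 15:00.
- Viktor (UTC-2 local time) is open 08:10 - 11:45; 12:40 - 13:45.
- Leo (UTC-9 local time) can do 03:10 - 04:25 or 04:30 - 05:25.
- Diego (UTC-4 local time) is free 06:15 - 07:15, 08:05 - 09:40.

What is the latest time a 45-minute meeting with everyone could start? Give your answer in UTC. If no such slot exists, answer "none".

none

Jamal in UTC: 10:00-11:35, 13:20-14:35 (subtract 2h to convert from UTC+2).
Ines in UTC: 09:00-13:55, 15:00-16:10, 16:15-17:00 (add 2h to convert from UTC-2).
Viktor in UTC: 10:10-13:45, 14:40-15:45 (add 2h to convert from UTC-2).
Leo in UTC: 12:10-13:25, 13:30-14:25 (add 9h to convert from UTC-9).
Diego in UTC: 10:15-11:15, 12:05-13:40 (add 4h to convert from UTC-4).
Jamal ∩ Ines: 10:00-11:35, 13:20-13:55.
Jamal ∩ Ines ∩ Viktor: 10:10-11:35, 13:20-13:45.
Jamal ∩ Ines ∩ Viktor ∩ Leo: 13:20-13:25, 13:30-13:45.
Jamal ∩ Ines ∩ Viktor ∩ Leo ∩ Diego: 13:20-13:25, 13:30-13:40.
So the common availability across everyone is 13:20-13:25, 13:30-13:40.
No common window is at least 45 minutes long.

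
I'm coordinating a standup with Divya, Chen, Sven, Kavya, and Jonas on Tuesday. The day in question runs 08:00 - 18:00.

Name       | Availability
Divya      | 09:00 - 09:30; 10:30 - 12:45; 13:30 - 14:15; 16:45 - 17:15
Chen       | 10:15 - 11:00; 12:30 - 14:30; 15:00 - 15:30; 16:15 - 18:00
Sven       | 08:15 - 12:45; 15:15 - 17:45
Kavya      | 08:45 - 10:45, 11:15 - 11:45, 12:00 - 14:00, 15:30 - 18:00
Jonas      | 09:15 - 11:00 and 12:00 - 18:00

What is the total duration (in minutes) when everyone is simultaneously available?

60

Divya ∩ Chen: 10:30-11:00, 12:30-12:45, 13:30-14:15, 16:45-17:15.
Divya ∩ Chen ∩ Sven: 10:30-11:00, 12:30-12:45, 16:45-17:15.
Divya ∩ Chen ∩ Sven ∩ Kavya: 10:30-10:45, 12:30-12:45, 16:45-17:15.
Divya ∩ Chen ∩ Sven ∩ Kavya ∩ Jonas: 10:30-10:45, 12:30-12:45, 16:45-17:15.
Summing the common windows: 15 + 15 + 30 = 60 minutes.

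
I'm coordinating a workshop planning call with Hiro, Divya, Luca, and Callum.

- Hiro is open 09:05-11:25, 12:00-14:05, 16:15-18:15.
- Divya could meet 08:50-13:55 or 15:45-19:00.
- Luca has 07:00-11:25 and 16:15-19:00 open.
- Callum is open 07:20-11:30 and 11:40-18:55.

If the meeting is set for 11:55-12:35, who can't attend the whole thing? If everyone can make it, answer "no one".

Hiro, Luca

Hiro: not fully free for 11:55-12:35. Divya: free for 11:55-12:35. Luca: not fully free for 11:55-12:35. Callum: free for 11:55-12:35.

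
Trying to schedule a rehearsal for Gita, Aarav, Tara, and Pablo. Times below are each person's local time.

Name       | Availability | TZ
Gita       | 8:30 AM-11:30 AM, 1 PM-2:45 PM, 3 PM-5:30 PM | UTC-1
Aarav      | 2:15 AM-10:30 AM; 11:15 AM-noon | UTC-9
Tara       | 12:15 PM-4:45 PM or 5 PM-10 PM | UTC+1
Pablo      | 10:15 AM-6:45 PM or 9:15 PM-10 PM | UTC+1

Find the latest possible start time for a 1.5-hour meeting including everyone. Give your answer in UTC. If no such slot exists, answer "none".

16:15

Gita in UTC: 09:30-12:30, 14:00-15:45, 16:00-18:30 (add 1h to convert from UTC-1).
Aarav in UTC: 11:15-19:30, 20:15-21:00 (add 9h to convert from UTC-9).
Tara in UTC: 11:15-15:45, 16:00-21:00 (subtract 1h to convert from UTC+1).
Pablo in UTC: 09:15-17:45, 20:15-21:00 (subtract 1h to convert from UTC+1).
Gita ∩ Aarav: 11:15-12:30, 14:00-15:45, 16:00-18:30.
Gita ∩ Aarav ∩ Tara: 11:15-12:30, 14:00-15:45, 16:00-18:30.
Gita ∩ Aarav ∩ Tara ∩ Pablo: 11:15-12:30, 14:00-15:45, 16:00-17:45.
The last common window of at least 90 minutes is 16:00-17:45; a 90-minute meeting can start as late as 16:15 and still end by 17:45.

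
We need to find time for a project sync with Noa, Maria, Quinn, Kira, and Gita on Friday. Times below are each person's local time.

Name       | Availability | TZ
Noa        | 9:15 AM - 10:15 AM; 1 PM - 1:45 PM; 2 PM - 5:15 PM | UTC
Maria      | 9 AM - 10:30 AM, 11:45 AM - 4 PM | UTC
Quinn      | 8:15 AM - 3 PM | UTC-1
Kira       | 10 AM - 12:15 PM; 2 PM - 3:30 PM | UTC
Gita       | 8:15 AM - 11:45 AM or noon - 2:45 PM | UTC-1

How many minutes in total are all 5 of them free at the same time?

Noa in UTC: 09:15-10:15, 13:00-13:45, 14:00-17:15.
Maria in UTC: 09:00-10:30, 11:45-16:00.
Quinn in UTC: 09:15-16:00 (add 1h to convert from UTC-1).
Kira in UTC: 10:00-12:15, 14:00-15:30.
Gita in UTC: 09:15-12:45, 13:00-15:45 (add 1h to convert from UTC-1).
Noa ∩ Maria: 09:15-10:15, 13:00-13:45, 14:00-16:00.
Noa ∩ Maria ∩ Quinn: 09:15-10:15, 13:00-13:45, 14:00-16:00.
Noa ∩ Maria ∩ Quinn ∩ Kira: 10:00-10:15, 14:00-15:30.
Noa ∩ Maria ∩ Quinn ∩ Kira ∩ Gita: 10:00-10:15, 14:00-15:30.
Summing the common windows: 15 + 90 = 105 minutes.

105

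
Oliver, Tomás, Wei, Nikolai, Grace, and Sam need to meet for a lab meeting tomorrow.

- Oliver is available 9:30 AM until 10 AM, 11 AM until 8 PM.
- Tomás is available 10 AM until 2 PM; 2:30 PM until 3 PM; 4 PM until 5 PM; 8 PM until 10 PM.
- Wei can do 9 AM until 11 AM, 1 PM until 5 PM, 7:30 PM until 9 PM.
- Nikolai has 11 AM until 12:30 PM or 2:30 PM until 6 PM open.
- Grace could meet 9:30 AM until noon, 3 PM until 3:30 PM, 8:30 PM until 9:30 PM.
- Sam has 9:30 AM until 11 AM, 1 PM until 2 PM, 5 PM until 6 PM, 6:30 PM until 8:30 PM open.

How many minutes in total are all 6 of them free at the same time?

0

Oliver ∩ Tomás: 11:00-14:00, 14:30-15:00, 16:00-17:00.
Oliver ∩ Tomás ∩ Wei: 13:00-14:00, 14:30-15:00, 16:00-17:00.
Oliver ∩ Tomás ∩ Wei ∩ Nikolai: 14:30-15:00, 16:00-17:00.
Oliver ∩ Tomás ∩ Wei ∩ Nikolai ∩ Grace: ∅.
Oliver ∩ Tomás ∩ Wei ∩ Nikolai ∩ Grace ∩ Sam: ∅.
There is no time when everyone is free.
There is no common window, so the total is 0 minutes.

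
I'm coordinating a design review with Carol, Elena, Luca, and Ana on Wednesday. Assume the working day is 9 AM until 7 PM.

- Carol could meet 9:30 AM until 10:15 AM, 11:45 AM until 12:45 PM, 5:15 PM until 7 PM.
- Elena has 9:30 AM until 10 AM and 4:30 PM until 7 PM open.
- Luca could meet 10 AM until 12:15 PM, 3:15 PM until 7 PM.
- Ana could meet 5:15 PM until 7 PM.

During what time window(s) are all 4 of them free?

17:15-19:00

Carol ∩ Elena: 09:30-10:00, 17:15-19:00.
Carol ∩ Elena ∩ Luca: 17:15-19:00.
Carol ∩ Elena ∩ Luca ∩ Ana: 17:15-19:00.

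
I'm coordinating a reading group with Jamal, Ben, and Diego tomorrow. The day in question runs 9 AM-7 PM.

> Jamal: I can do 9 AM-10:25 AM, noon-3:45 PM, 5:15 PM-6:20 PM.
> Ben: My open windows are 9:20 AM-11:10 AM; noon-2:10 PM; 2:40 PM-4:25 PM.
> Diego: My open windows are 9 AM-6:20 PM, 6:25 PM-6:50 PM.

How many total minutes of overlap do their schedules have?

260

Jamal ∩ Ben: 09:20-10:25, 12:00-14:10, 14:40-15:45.
Jamal ∩ Ben ∩ Diego: 09:20-10:25, 12:00-14:10, 14:40-15:45.
So the common availability across everyone is 09:20-10:25, 12:00-14:10, 14:40-15:45.
Summing the common windows: 65 + 130 + 65 = 260 minutes.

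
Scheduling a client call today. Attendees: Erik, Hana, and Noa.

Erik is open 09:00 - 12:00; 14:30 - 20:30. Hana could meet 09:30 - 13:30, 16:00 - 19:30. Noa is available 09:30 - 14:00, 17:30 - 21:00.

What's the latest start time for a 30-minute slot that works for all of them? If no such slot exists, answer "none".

19:00

Erik ∩ Hana: 09:30-12:00, 16:00-19:30.
Erik ∩ Hana ∩ Noa: 09:30-12:00, 17:30-19:30.
The last common window of at least 30 minutes is 17:30-19:30; a 30-minute meeting can start as late as 19:00 and still end by 19:30.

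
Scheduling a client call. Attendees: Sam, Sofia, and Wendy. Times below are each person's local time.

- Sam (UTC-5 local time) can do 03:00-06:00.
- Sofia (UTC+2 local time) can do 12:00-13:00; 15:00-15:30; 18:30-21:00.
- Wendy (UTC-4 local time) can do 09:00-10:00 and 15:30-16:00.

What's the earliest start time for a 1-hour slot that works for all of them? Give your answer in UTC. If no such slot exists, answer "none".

none

Sam in UTC: 08:00-11:00 (add 5h to convert from UTC-5).
Sofia in UTC: 10:00-11:00, 13:00-13:30, 16:30-19:00 (subtract 2h to convert from UTC+2).
Wendy in UTC: 13:00-14:00, 19:30-20:00 (add 4h to convert from UTC-4).
Sam ∩ Sofia: 10:00-11:00.
Sam ∩ Sofia ∩ Wendy: ∅.
There is no time when everyone is free.
No common window is at least 60 minutes long.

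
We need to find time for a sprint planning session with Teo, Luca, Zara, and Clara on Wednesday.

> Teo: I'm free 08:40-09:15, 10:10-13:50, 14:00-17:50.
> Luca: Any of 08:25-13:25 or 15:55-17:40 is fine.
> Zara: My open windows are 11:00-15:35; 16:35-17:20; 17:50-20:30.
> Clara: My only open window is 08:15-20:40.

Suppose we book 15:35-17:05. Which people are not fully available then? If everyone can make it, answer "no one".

Luca, Zara

Teo: free for 15:35-17:05. Luca: not fully free for 15:35-17:05. Zara: not fully free for 15:35-17:05. Clara: free for 15:35-17:05.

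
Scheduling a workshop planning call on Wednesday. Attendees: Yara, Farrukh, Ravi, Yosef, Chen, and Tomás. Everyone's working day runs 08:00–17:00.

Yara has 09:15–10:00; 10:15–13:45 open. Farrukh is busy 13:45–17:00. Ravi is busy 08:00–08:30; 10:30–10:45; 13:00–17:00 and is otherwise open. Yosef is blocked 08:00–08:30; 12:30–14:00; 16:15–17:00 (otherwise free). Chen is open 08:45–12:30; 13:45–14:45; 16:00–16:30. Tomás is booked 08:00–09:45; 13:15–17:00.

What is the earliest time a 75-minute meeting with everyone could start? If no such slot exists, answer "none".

Yara free: 09:15-10:00, 10:15-13:45.
Farrukh free: 08:00-13:45 (invert busy blocks within the working day).
Ravi free: 08:30-10:30, 10:45-13:00 (invert busy blocks within the working day).
Yosef free: 08:30-12:30, 14:00-16:15 (invert busy blocks within the working day).
Chen free: 08:45-12:30, 13:45-14:45, 16:00-16:30.
Tomás free: 09:45-13:15 (invert busy blocks within the working day).
Yara ∩ Farrukh: 09:15-10:00, 10:15-13:45.
Yara ∩ Farrukh ∩ Ravi: 09:15-10:00, 10:15-10:30, 10:45-13:00.
Yara ∩ Farrukh ∩ Ravi ∩ Yosef: 09:15-10:00, 10:15-10:30, 10:45-12:30.
Yara ∩ Farrukh ∩ Ravi ∩ Yosef ∩ Chen: 09:15-10:00, 10:15-10:30, 10:45-12:30.
Yara ∩ Farrukh ∩ Ravi ∩ Yosef ∩ Chen ∩ Tomás: 09:45-10:00, 10:15-10:30, 10:45-12:30.
The first common window of at least 75 minutes is 10:45-12:30, so the earliest start is 10:45.

10:45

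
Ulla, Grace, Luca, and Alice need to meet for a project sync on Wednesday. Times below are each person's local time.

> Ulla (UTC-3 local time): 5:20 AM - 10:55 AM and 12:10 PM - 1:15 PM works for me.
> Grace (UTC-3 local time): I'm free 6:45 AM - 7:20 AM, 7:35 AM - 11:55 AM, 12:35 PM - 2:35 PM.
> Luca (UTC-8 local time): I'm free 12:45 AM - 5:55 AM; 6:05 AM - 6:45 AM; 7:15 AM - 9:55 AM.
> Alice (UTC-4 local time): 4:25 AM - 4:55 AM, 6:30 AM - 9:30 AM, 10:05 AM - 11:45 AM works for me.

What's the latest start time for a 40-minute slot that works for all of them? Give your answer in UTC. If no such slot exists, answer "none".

Ulla in UTC: 08:20-13:55, 15:10-16:15 (add 3h to convert from UTC-3).
Grace in UTC: 09:45-10:20, 10:35-14:55, 15:35-17:35 (add 3h to convert from UTC-3).
Luca in UTC: 08:45-13:55, 14:05-14:45, 15:15-17:55 (add 8h to convert from UTC-8).
Alice in UTC: 08:25-08:55, 10:30-13:30, 14:05-15:45 (add 4h to convert from UTC-4).
Ulla ∩ Grace: 09:45-10:20, 10:35-13:55, 15:35-16:15.
Ulla ∩ Grace ∩ Luca: 09:45-10:20, 10:35-13:55, 15:35-16:15.
Ulla ∩ Grace ∩ Luca ∩ Alice: 10:35-13:30, 15:35-15:45.
Those are the intersection windows.
The last common window of at least 40 minutes is 10:35-13:30; a 40-minute meeting can start as late as 12:50 and still end by 13:30.

12:50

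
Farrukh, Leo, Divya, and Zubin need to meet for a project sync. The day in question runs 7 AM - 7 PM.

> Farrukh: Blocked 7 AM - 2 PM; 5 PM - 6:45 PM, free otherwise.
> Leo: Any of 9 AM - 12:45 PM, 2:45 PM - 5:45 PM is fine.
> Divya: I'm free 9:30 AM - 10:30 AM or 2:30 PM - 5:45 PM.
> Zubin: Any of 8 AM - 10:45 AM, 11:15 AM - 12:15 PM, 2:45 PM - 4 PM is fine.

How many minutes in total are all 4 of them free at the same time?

75

Farrukh free: 14:00-17:00, 18:45-19:00 (invert busy blocks within the working day).
Leo free: 09:00-12:45, 14:45-17:45.
Divya free: 09:30-10:30, 14:30-17:45.
Zubin free: 08:00-10:45, 11:15-12:15, 14:45-16:00.
Farrukh ∩ Leo: 14:45-17:00.
Farrukh ∩ Leo ∩ Divya: 14:45-17:00.
Farrukh ∩ Leo ∩ Divya ∩ Zubin: 14:45-16:00.
So the common availability across everyone is 14:45-16:00.
That's a single block of 75 minutes.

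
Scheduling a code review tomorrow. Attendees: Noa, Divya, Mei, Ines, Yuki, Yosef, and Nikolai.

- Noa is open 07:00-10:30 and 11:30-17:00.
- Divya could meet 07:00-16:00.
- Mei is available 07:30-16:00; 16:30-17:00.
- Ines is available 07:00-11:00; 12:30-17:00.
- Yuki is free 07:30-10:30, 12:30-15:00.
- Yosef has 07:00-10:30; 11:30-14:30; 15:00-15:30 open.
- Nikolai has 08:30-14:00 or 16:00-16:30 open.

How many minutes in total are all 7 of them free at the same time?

Noa ∩ Divya: 07:00-10:30, 11:30-16:00.
Noa ∩ Divya ∩ Mei: 07:30-10:30, 11:30-16:00.
Noa ∩ Divya ∩ Mei ∩ Ines: 07:30-10:30, 12:30-16:00.
Noa ∩ Divya ∩ Mei ∩ Ines ∩ Yuki: 07:30-10:30, 12:30-15:00.
Noa ∩ Divya ∩ Mei ∩ Ines ∩ Yuki ∩ Yosef: 07:30-10:30, 12:30-14:30.
Noa ∩ Divya ∩ Mei ∩ Ines ∩ Yuki ∩ Yosef ∩ Nikolai: 08:30-10:30, 12:30-14:00.
Summing the common windows: 120 + 90 = 210 minutes.

210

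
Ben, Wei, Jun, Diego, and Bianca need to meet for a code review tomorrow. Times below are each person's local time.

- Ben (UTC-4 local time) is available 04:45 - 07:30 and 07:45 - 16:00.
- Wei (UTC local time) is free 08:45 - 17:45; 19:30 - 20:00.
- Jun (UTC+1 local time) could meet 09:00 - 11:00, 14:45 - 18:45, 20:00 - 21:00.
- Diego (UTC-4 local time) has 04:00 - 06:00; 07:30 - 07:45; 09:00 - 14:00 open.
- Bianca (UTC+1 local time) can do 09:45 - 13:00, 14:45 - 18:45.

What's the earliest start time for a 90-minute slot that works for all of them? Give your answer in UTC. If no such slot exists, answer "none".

Ben in UTC: 08:45-11:30, 11:45-20:00 (add 4h to convert from UTC-4).
Wei in UTC: 08:45-17:45, 19:30-20:00.
Jun in UTC: 08:00-10:00, 13:45-17:45, 19:00-20:00 (subtract 1h to convert from UTC+1).
Diego in UTC: 08:00-10:00, 11:30-11:45, 13:00-18:00 (add 4h to convert from UTC-4).
Bianca in UTC: 08:45-12:00, 13:45-17:45 (subtract 1h to convert from UTC+1).
Ben ∩ Wei: 08:45-11:30, 11:45-17:45, 19:30-20:00.
Ben ∩ Wei ∩ Jun: 08:45-10:00, 13:45-17:45, 19:30-20:00.
Ben ∩ Wei ∩ Jun ∩ Diego: 08:45-10:00, 13:45-17:45.
Ben ∩ Wei ∩ Jun ∩ Diego ∩ Bianca: 08:45-10:00, 13:45-17:45.
So the common availability across everyone is 08:45-10:00, 13:45-17:45.
The first common window of at least 90 minutes is 13:45-17:45, so the earliest start is 13:45.

13:45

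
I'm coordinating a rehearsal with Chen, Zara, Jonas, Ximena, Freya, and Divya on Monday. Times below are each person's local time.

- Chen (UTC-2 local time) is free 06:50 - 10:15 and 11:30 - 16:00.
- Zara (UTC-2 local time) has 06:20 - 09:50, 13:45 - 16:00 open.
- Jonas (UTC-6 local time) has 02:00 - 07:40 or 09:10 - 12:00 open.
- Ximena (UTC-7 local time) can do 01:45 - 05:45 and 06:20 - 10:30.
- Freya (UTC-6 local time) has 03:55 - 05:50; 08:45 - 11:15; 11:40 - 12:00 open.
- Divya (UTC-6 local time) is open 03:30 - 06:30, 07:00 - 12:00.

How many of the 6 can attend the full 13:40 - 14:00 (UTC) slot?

3

Chen in UTC: 08:50-12:15, 13:30-18:00 (add 2h to convert from UTC-2).
Zara in UTC: 08:20-11:50, 15:45-18:00 (add 2h to convert from UTC-2).
Jonas in UTC: 08:00-13:40, 15:10-18:00 (add 6h to convert from UTC-6).
Ximena in UTC: 08:45-12:45, 13:20-17:30 (add 7h to convert from UTC-7).
Freya in UTC: 09:55-11:50, 14:45-17:15, 17:40-18:00 (add 6h to convert from UTC-6).
Divya in UTC: 09:30-12:30, 13:00-18:00 (add 6h to convert from UTC-6).
Chen, Ximena, and Divya can make the full 13:40-14:00 slot — that's 3.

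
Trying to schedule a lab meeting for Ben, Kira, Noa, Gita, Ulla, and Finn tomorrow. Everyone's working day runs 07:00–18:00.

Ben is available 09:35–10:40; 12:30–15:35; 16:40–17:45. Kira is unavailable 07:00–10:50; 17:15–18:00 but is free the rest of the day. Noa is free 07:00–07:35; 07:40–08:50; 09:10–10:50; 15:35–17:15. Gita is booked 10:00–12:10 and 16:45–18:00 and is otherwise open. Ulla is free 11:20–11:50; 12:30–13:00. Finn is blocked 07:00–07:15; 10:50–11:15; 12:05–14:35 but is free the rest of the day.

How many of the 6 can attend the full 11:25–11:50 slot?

Ben free: 09:35-10:40, 12:30-15:35, 16:40-17:45.
Kira free: 10:50-17:15 (invert busy blocks within the working day).
Noa free: 07:00-07:35, 07:40-08:50, 09:10-10:50, 15:35-17:15.
Gita free: 07:00-10:00, 12:10-16:45 (invert busy blocks within the working day).
Ulla free: 11:20-11:50, 12:30-13:00.
Finn free: 07:15-10:50, 11:15-12:05, 14:35-18:00 (invert busy blocks within the working day).
Kira, Ulla, and Finn can make the full 11:25-11:50 slot — that's 3.

3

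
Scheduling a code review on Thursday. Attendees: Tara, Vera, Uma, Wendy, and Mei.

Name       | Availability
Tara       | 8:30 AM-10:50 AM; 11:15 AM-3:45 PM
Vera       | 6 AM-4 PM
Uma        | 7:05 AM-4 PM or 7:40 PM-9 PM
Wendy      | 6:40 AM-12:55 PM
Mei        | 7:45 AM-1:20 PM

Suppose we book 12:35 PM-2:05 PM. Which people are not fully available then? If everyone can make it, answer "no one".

Mei, Wendy

Tara: free for 12:35-14:05. Vera: free for 12:35-14:05. Uma: free for 12:35-14:05. Wendy: not fully free for 12:35-14:05. Mei: not fully free for 12:35-14:05.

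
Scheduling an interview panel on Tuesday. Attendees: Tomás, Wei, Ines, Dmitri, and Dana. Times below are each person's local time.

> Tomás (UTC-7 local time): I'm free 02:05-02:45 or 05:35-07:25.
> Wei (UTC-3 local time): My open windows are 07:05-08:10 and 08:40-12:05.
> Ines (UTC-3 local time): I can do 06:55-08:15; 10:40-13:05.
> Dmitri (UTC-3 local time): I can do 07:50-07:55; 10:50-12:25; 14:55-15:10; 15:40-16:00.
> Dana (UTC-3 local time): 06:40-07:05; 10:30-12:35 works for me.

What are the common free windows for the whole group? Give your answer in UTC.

Tomás in UTC: 09:05-09:45, 12:35-14:25 (add 7h to convert from UTC-7).
Wei in UTC: 10:05-11:10, 11:40-15:05 (add 3h to convert from UTC-3).
Ines in UTC: 09:55-11:15, 13:40-16:05 (add 3h to convert from UTC-3).
Dmitri in UTC: 10:50-10:55, 13:50-15:25, 17:55-18:10, 18:40-19:00 (add 3h to convert from UTC-3).
Dana in UTC: 09:40-10:05, 13:30-15:35 (add 3h to convert from UTC-3).
Tomás ∩ Wei: 12:35-14:25.
Tomás ∩ Wei ∩ Ines: 13:40-14:25.
Tomás ∩ Wei ∩ Ines ∩ Dmitri: 13:50-14:25.
Tomás ∩ Wei ∩ Ines ∩ Dmitri ∩ Dana: 13:50-14:25.

13:50-14:25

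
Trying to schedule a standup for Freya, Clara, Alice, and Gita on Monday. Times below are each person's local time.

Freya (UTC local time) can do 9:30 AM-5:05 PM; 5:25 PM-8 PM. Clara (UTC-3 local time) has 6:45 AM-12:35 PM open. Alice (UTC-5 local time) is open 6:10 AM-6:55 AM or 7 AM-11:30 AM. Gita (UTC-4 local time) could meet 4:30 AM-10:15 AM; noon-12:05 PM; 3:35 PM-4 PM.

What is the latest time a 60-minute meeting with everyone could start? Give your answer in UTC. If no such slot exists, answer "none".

Freya in UTC: 09:30-17:05, 17:25-20:00.
Clara in UTC: 09:45-15:35 (add 3h to convert from UTC-3).
Alice in UTC: 11:10-11:55, 12:00-16:30 (add 5h to convert from UTC-5).
Gita in UTC: 08:30-14:15, 16:00-16:05, 19:35-20:00 (add 4h to convert from UTC-4).
Freya ∩ Clara: 09:45-15:35.
Freya ∩ Clara ∩ Alice: 11:10-11:55, 12:00-15:35.
Freya ∩ Clara ∩ Alice ∩ Gita: 11:10-11:55, 12:00-14:15.
The last common window of at least 60 minutes is 12:00-14:15; a 60-minute meeting can start as late as 13:15 and still end by 14:15.

13:15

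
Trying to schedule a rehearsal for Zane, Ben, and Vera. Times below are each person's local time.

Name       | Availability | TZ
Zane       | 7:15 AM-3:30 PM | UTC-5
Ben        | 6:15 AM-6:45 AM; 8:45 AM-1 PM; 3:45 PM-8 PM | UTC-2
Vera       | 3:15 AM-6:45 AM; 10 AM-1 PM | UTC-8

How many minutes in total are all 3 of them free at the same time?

Zane in UTC: 12:15-20:30 (add 5h to convert from UTC-5).
Ben in UTC: 08:15-08:45, 10:45-15:00, 17:45-22:00 (add 2h to convert from UTC-2).
Vera in UTC: 11:15-14:45, 18:00-21:00 (add 8h to convert from UTC-8).
Zane ∩ Ben: 12:15-15:00, 17:45-20:30.
Zane ∩ Ben ∩ Vera: 12:15-14:45, 18:00-20:30.
So the common availability across everyone is 12:15-14:45, 18:00-20:30.
Summing the common windows: 150 + 150 = 300 minutes.

300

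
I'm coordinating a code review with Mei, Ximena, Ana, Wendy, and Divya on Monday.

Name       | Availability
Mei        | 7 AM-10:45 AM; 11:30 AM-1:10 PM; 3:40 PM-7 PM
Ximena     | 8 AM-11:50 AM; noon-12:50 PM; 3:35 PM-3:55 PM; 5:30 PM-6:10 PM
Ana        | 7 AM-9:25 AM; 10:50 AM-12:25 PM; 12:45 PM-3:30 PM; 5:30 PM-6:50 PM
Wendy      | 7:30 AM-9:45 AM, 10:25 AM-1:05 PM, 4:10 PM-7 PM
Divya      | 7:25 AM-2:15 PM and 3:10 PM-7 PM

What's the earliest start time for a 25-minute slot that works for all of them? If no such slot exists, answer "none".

Mei ∩ Ximena: 08:00-10:45, 11:30-11:50, 12:00-12:50, 15:40-15:55, 17:30-18:10.
Mei ∩ Ximena ∩ Ana: 08:00-09:25, 11:30-11:50, 12:00-12:25, 12:45-12:50, 17:30-18:10.
Mei ∩ Ximena ∩ Ana ∩ Wendy: 08:00-09:25, 11:30-11:50, 12:00-12:25, 12:45-12:50, 17:30-18:10.
Mei ∩ Ximena ∩ Ana ∩ Wendy ∩ Divya: 08:00-09:25, 11:30-11:50, 12:00-12:25, 12:45-12:50, 17:30-18:10.
The first common window of at least 25 minutes is 08:00-09:25, so the earliest start is 08:00.

08:00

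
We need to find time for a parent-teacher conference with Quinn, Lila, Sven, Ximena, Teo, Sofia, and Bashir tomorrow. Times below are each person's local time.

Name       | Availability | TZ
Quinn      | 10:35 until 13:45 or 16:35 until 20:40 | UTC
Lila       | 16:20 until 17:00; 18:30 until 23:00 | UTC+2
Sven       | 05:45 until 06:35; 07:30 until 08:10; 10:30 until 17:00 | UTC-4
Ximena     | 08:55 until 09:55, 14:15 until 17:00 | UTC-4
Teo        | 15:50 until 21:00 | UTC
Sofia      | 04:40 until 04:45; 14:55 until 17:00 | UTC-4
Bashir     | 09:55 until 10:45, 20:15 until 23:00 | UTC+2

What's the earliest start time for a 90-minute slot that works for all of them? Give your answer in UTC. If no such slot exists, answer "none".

18:55

Quinn in UTC: 10:35-13:45, 16:35-20:40.
Lila in UTC: 14:20-15:00, 16:30-21:00 (subtract 2h to convert from UTC+2).
Sven in UTC: 09:45-10:35, 11:30-12:10, 14:30-21:00 (add 4h to convert from UTC-4).
Ximena in UTC: 12:55-13:55, 18:15-21:00 (add 4h to convert from UTC-4).
Teo in UTC: 15:50-21:00.
Sofia in UTC: 08:40-08:45, 18:55-21:00 (add 4h to convert from UTC-4).
Bashir in UTC: 07:55-08:45, 18:15-21:00 (subtract 2h to convert from UTC+2).
Quinn ∩ Lila: 16:35-20:40.
Quinn ∩ Lila ∩ Sven: 16:35-20:40.
Quinn ∩ Lila ∩ Sven ∩ Ximena: 18:15-20:40.
Quinn ∩ Lila ∩ Sven ∩ Ximena ∩ Teo: 18:15-20:40.
Quinn ∩ Lila ∩ Sven ∩ Ximena ∩ Teo ∩ Sofia: 18:55-20:40.
Quinn ∩ Lila ∩ Sven ∩ Ximena ∩ Teo ∩ Sofia ∩ Bashir: 18:55-20:40.
So the common availability across everyone is 18:55-20:40.
The first common window of at least 90 minutes is 18:55-20:40, so the earliest start is 18:55.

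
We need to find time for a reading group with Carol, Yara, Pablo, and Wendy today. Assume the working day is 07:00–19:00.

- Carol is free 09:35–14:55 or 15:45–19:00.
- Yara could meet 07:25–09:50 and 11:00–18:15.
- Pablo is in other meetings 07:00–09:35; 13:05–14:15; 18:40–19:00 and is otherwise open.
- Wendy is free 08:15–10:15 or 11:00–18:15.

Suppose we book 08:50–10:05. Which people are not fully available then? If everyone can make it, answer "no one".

Carol, Pablo, Yara

Carol free: 09:35-14:55, 15:45-19:00.
Yara free: 07:25-09:50, 11:00-18:15.
Pablo free: 09:35-13:05, 14:15-18:40 (invert busy blocks within the working day).
Wendy free: 08:15-10:15, 11:00-18:15.
Carol: not fully free for 08:50-10:05. Yara: not fully free for 08:50-10:05. Pablo: not fully free for 08:50-10:05. Wendy: free for 08:50-10:05.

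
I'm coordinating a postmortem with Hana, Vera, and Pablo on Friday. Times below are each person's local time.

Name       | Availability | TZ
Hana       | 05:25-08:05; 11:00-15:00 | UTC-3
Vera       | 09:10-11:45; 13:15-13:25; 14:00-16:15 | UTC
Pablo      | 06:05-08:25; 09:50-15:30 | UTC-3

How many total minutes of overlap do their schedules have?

250

Hana in UTC: 08:25-11:05, 14:00-18:00 (add 3h to convert from UTC-3).
Vera in UTC: 09:10-11:45, 13:15-13:25, 14:00-16:15.
Pablo in UTC: 09:05-11:25, 12:50-18:30 (add 3h to convert from UTC-3).
Hana ∩ Vera: 09:10-11:05, 14:00-16:15.
Hana ∩ Vera ∩ Pablo: 09:10-11:05, 14:00-16:15.
Summing the common windows: 115 + 135 = 250 minutes.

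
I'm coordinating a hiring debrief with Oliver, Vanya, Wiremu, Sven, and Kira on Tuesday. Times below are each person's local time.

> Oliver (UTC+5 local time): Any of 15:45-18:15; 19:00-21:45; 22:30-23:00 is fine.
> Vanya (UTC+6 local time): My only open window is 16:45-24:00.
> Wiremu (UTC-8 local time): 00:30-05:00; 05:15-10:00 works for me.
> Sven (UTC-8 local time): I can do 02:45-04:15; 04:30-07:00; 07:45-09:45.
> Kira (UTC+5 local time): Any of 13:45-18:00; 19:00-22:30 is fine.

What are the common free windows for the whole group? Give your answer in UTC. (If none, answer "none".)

Oliver in UTC: 10:45-13:15, 14:00-16:45, 17:30-18:00 (subtract 5h to convert from UTC+5).
Vanya in UTC: 10:45-18:00 (subtract 6h to convert from UTC+6).
Wiremu in UTC: 08:30-13:00, 13:15-18:00 (add 8h to convert from UTC-8).
Sven in UTC: 10:45-12:15, 12:30-15:00, 15:45-17:45 (add 8h to convert from UTC-8).
Kira in UTC: 08:45-13:00, 14:00-17:30 (subtract 5h to convert from UTC+5).
Oliver ∩ Vanya: 10:45-13:15, 14:00-16:45, 17:30-18:00.
Oliver ∩ Vanya ∩ Wiremu: 10:45-13:00, 14:00-16:45, 17:30-18:00.
Oliver ∩ Vanya ∩ Wiremu ∩ Sven: 10:45-12:15, 12:30-13:00, 14:00-15:00, 15:45-16:45, 17:30-17:45.
Oliver ∩ Vanya ∩ Wiremu ∩ Sven ∩ Kira: 10:45-12:15, 12:30-13:00, 14:00-15:00, 15:45-16:45.
Those are the intersection windows.

10:45-12:15, 12:30-13:00, 14:00-15:00, 15:45-16:45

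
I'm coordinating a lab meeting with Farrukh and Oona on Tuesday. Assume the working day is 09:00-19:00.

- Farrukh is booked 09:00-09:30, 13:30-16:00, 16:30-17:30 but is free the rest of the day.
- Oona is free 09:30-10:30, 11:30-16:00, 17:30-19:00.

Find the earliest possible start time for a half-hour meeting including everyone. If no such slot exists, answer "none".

Farrukh free: 09:30-13:30, 16:00-16:30, 17:30-19:00 (invert busy blocks within the working day).
Oona free: 09:30-10:30, 11:30-16:00, 17:30-19:00.
Farrukh ∩ Oona: 09:30-10:30, 11:30-13:30, 17:30-19:00.
So the common availability across everyone is 09:30-10:30, 11:30-13:30, 17:30-19:00.
The first common window of at least 30 minutes is 09:30-10:30, so the earliest start is 09:30.

09:30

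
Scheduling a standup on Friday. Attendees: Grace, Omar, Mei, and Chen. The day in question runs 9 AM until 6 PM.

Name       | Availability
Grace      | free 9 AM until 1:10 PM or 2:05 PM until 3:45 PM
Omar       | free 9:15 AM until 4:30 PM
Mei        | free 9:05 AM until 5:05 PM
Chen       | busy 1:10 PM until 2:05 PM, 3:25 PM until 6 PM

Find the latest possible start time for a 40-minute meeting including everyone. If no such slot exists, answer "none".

14:45

Grace free: 09:00-13:10, 14:05-15:45.
Omar free: 09:15-16:30.
Mei free: 09:05-17:05.
Chen free: 09:00-13:10, 14:05-15:25 (invert busy blocks within the working day).
Grace ∩ Omar: 09:15-13:10, 14:05-15:45.
Grace ∩ Omar ∩ Mei: 09:15-13:10, 14:05-15:45.
Grace ∩ Omar ∩ Mei ∩ Chen: 09:15-13:10, 14:05-15:25.
The last common window of at least 40 minutes is 14:05-15:25; a 40-minute meeting can start as late as 14:45 and still end by 15:25.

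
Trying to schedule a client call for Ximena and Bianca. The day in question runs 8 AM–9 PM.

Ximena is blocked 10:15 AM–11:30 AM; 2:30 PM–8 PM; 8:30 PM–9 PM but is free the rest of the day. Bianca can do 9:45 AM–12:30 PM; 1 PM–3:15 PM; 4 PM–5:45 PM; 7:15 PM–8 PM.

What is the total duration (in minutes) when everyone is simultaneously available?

180

Ximena free: 08:00-10:15, 11:30-14:30, 20:00-20:30 (invert busy blocks within the working day).
Bianca free: 09:45-12:30, 13:00-15:15, 16:00-17:45, 19:15-20:00.
Ximena ∩ Bianca: 09:45-10:15, 11:30-12:30, 13:00-14:30.
Summing the common windows: 30 + 60 + 90 = 180 minutes.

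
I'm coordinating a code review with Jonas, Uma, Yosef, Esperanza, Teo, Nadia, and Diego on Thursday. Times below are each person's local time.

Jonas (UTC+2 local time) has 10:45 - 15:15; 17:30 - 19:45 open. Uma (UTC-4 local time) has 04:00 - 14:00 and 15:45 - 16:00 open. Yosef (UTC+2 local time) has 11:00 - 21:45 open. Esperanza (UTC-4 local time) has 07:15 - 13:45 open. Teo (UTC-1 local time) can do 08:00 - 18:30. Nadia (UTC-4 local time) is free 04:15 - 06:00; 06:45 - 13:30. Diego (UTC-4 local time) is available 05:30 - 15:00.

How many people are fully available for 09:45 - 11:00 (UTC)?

Jonas in UTC: 08:45-13:15, 15:30-17:45 (subtract 2h to convert from UTC+2).
Uma in UTC: 08:00-18:00, 19:45-20:00 (add 4h to convert from UTC-4).
Yosef in UTC: 09:00-19:45 (subtract 2h to convert from UTC+2).
Esperanza in UTC: 11:15-17:45 (add 4h to convert from UTC-4).
Teo in UTC: 09:00-19:30 (add 1h to convert from UTC-1).
Nadia in UTC: 08:15-10:00, 10:45-17:30 (add 4h to convert from UTC-4).
Diego in UTC: 09:30-19:00 (add 4h to convert from UTC-4).
Jonas, Uma, Yosef, Teo, and Diego can make the full 09:45-11:00 slot — that's 5.

5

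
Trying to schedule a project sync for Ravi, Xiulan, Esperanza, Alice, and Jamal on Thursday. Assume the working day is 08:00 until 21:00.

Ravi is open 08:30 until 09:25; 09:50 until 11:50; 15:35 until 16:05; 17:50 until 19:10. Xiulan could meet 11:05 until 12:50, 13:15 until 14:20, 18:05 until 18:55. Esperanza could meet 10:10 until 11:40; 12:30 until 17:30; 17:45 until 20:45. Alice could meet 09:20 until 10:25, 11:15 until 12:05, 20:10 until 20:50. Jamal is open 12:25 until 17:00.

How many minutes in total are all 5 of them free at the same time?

Ravi ∩ Xiulan: 11:05-11:50, 18:05-18:55.
Ravi ∩ Xiulan ∩ Esperanza: 11:05-11:40, 18:05-18:55.
Ravi ∩ Xiulan ∩ Esperanza ∩ Alice: 11:15-11:40.
Ravi ∩ Xiulan ∩ Esperanza ∩ Alice ∩ Jamal: ∅.
There is no time when everyone is free.
There is no common window, so the total is 0 minutes.

0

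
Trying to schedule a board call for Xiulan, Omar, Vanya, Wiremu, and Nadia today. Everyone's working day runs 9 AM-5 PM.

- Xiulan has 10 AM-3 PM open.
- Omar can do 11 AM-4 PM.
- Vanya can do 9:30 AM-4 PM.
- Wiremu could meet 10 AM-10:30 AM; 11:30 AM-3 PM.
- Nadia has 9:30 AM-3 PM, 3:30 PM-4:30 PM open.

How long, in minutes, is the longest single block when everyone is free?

210

Xiulan ∩ Omar: 11:00-15:00.
Xiulan ∩ Omar ∩ Vanya: 11:00-15:00.
Xiulan ∩ Omar ∩ Vanya ∩ Wiremu: 11:30-15:00.
Xiulan ∩ Omar ∩ Vanya ∩ Wiremu ∩ Nadia: 11:30-15:00.
The longest is 11:30-15:00 at 210 minutes.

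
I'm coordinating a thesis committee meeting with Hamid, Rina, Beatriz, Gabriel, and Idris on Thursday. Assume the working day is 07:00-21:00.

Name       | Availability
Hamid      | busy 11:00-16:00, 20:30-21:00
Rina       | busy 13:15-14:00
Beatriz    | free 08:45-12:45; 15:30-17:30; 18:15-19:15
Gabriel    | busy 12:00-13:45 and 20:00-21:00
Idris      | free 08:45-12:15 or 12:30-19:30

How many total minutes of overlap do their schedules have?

285

Hamid free: 07:00-11:00, 16:00-20:30 (invert busy blocks within the working day).
Rina free: 07:00-13:15, 14:00-21:00 (invert busy blocks within the working day).
Beatriz free: 08:45-12:45, 15:30-17:30, 18:15-19:15.
Gabriel free: 07:00-12:00, 13:45-20:00 (invert busy blocks within the working day).
Idris free: 08:45-12:15, 12:30-19:30.
Hamid ∩ Rina: 07:00-11:00, 16:00-20:30.
Hamid ∩ Rina ∩ Beatriz: 08:45-11:00, 16:00-17:30, 18:15-19:15.
Hamid ∩ Rina ∩ Beatriz ∩ Gabriel: 08:45-11:00, 16:00-17:30, 18:15-19:15.
Hamid ∩ Rina ∩ Beatriz ∩ Gabriel ∩ Idris: 08:45-11:00, 16:00-17:30, 18:15-19:15.
Summing the common windows: 135 + 90 + 60 = 285 minutes.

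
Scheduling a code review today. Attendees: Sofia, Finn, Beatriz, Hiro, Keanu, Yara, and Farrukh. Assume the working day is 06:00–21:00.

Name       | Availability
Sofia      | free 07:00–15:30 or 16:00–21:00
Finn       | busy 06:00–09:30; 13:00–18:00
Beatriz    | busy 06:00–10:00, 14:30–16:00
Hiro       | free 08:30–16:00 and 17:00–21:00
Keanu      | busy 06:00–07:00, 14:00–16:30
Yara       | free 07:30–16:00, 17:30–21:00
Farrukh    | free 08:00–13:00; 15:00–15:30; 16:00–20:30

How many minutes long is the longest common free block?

Sofia free: 07:00-15:30, 16:00-21:00.
Finn free: 09:30-13:00, 18:00-21:00 (invert busy blocks within the working day).
Beatriz free: 10:00-14:30, 16:00-21:00 (invert busy blocks within the working day).
Hiro free: 08:30-16:00, 17:00-21:00.
Keanu free: 07:00-14:00, 16:30-21:00 (invert busy blocks within the working day).
Yara free: 07:30-16:00, 17:30-21:00.
Farrukh free: 08:00-13:00, 15:00-15:30, 16:00-20:30.
Sofia ∩ Finn: 09:30-13:00, 18:00-21:00.
Sofia ∩ Finn ∩ Beatriz: 10:00-13:00, 18:00-21:00.
Sofia ∩ Finn ∩ Beatriz ∩ Hiro: 10:00-13:00, 18:00-21:00.
Sofia ∩ Finn ∩ Beatriz ∩ Hiro ∩ Keanu: 10:00-13:00, 18:00-21:00.
Sofia ∩ Finn ∩ Beatriz ∩ Hiro ∩ Keanu ∩ Yara: 10:00-13:00, 18:00-21:00.
Sofia ∩ Finn ∩ Beatriz ∩ Hiro ∩ Keanu ∩ Yara ∩ Farrukh: 10:00-13:00, 18:00-20:30.
So the common availability across everyone is 10:00-13:00, 18:00-20:30.
The longest is 10:00-13:00 at 180 minutes.

180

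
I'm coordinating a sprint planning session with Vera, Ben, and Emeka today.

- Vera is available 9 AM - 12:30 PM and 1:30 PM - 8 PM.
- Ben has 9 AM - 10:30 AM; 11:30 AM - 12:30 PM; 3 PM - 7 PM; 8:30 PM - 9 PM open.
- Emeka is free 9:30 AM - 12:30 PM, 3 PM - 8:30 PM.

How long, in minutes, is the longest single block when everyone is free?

Vera ∩ Ben: 09:00-10:30, 11:30-12:30, 15:00-19:00.
Vera ∩ Ben ∩ Emeka: 09:30-10:30, 11:30-12:30, 15:00-19:00.
The longest is 15:00-19:00 at 240 minutes.

240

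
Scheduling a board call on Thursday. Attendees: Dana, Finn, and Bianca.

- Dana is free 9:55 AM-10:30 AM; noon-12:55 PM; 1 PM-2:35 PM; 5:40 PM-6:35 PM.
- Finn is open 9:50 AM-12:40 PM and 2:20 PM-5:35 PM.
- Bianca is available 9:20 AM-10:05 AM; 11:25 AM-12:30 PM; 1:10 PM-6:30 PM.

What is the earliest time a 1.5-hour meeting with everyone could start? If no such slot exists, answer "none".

Dana ∩ Finn: 09:55-10:30, 12:00-12:40, 14:20-14:35.
Dana ∩ Finn ∩ Bianca: 09:55-10:05, 12:00-12:30, 14:20-14:35.
No common window is at least 90 minutes long.

none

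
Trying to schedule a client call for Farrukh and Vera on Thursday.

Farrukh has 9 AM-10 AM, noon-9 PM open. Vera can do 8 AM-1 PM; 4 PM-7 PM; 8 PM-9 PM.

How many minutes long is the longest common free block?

180

Farrukh ∩ Vera: 09:00-10:00, 12:00-13:00, 16:00-19:00, 20:00-21:00.
The longest is 16:00-19:00 at 180 minutes.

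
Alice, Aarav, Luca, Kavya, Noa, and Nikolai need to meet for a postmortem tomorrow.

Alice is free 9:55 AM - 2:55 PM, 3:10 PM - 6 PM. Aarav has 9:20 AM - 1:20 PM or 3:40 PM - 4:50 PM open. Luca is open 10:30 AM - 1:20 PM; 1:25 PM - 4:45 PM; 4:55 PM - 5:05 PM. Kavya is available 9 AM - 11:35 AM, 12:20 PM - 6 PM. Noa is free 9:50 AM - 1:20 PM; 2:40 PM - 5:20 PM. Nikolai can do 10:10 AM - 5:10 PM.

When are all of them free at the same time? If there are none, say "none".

10:30-11:35, 12:20-13:20, 15:40-16:45

Alice ∩ Aarav: 09:55-13:20, 15:40-16:50.
Alice ∩ Aarav ∩ Luca: 10:30-13:20, 15:40-16:45.
Alice ∩ Aarav ∩ Luca ∩ Kavya: 10:30-11:35, 12:20-13:20, 15:40-16:45.
Alice ∩ Aarav ∩ Luca ∩ Kavya ∩ Noa: 10:30-11:35, 12:20-13:20, 15:40-16:45.
Alice ∩ Aarav ∩ Luca ∩ Kavya ∩ Noa ∩ Nikolai: 10:30-11:35, 12:20-13:20, 15:40-16:45.
So the common availability across everyone is 10:30-11:35, 12:20-13:20, 15:40-16:45.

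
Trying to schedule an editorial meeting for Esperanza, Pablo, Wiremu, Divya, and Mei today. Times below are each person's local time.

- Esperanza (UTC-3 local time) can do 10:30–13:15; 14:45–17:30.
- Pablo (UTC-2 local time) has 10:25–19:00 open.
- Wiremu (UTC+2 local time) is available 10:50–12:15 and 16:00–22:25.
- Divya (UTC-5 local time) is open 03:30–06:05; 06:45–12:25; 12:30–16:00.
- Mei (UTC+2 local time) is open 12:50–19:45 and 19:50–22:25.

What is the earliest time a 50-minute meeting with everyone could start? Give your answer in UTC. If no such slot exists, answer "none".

Esperanza in UTC: 13:30-16:15, 17:45-20:30 (add 3h to convert from UTC-3).
Pablo in UTC: 12:25-21:00 (add 2h to convert from UTC-2).
Wiremu in UTC: 08:50-10:15, 14:00-20:25 (subtract 2h to convert from UTC+2).
Divya in UTC: 08:30-11:05, 11:45-17:25, 17:30-21:00 (add 5h to convert from UTC-5).
Mei in UTC: 10:50-17:45, 17:50-20:25 (subtract 2h to convert from UTC+2).
Esperanza ∩ Pablo: 13:30-16:15, 17:45-20:30.
Esperanza ∩ Pablo ∩ Wiremu: 14:00-16:15, 17:45-20:25.
Esperanza ∩ Pablo ∩ Wiremu ∩ Divya: 14:00-16:15, 17:45-20:25.
Esperanza ∩ Pablo ∩ Wiremu ∩ Divya ∩ Mei: 14:00-16:15, 17:50-20:25.
The first common window of at least 50 minutes is 14:00-16:15, so the earliest start is 14:00.

14:00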